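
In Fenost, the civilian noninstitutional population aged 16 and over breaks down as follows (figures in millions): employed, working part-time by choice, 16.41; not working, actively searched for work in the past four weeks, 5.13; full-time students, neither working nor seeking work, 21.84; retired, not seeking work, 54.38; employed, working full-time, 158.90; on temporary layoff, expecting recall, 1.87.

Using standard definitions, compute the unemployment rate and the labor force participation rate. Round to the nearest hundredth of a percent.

Employed = 16.41 + 158.90 = 175.31 million.
Unemployed = 5.13 + 1.87 = 7.00 million (jobless and actively searching, or on temporary layoff).
Labor force = 175.31 + 7.00 = 182.31 million.
Not in labor force = 21.84 + 54.38 = 76.22 million (those not working and not actively searching are outside the labor force).
Civilian working-age population = 182.31 + 76.22 = 258.53 million.
Unemployment rate = 7.00 / 182.31 = 3.84%.
Labor force participation rate = 182.31 / 258.53 = 70.52%.

Unemployment rate ≈ 3.84%; labor force participation rate ≈ 70.52%.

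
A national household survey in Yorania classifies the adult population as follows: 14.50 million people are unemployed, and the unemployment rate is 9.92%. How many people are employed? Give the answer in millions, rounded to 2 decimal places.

Labor force = U / u = 14.50 / 0.0992 ≈ 146.17 million.
Employed = labor force − unemployed = 146.17 − 14.50 = 131.67 million.

About 131.67 million are employed.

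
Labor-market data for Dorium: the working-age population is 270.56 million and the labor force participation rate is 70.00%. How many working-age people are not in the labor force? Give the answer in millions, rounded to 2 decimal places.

About 81.17 million are not in the labor force.

Share not in the labor force = 1 − 0.7000 = 0.3000.
Not in labor force = 0.3000 × 270.56 ≈ 81.17 million.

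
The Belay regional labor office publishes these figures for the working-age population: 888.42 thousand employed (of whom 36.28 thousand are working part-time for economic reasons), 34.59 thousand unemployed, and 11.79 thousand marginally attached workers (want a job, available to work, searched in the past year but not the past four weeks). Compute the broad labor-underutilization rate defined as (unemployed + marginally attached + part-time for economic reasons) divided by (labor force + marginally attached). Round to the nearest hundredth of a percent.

Broad underutilization rate ≈ 8.84%.

Labor force = 888.42 + 34.59 = 923.01 thousand.
Numerator = 34.59 + 11.79 + 36.28 = 82.66 thousand.
Denominator = 923.01 + 11.79 = 934.80 thousand.
Broad rate = 82.66 / 934.80 = 8.84%.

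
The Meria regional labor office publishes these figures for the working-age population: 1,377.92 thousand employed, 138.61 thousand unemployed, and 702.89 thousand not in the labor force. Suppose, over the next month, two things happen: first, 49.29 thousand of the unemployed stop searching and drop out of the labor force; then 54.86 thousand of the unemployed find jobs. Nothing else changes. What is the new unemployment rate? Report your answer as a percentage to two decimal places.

Initially, labor force = 1,377.92 + 138.61 = 1,516.53 thousand, so u = 138.61/1,516.53 = 9.14%.
After the first change, unemployed and labor force both fall by 49.29 → E = 1,377.92, U = 89.32, labor force = 1,467.24 thousand.
After the second change, unemployed falls and employed rises by 54.86; labor force unchanged → E = 1,432.78, U = 34.46, labor force = 1,467.24 thousand.
New unemployment rate = 34.46 / 1,467.24 = 2.35%.

New unemployment rate ≈ 2.35%.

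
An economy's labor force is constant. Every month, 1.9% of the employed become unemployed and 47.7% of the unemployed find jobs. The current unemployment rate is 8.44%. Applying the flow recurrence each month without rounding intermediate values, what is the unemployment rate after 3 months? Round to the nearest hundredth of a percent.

Unemployment rate after three months ≈ 4.42%.

With a fixed labor force, u_{t+1} = u_t + s·(1−u_t) − f·u_t = u_t·(1−s−f) + s.
Here 1−s−f = 0.504 and s = 0.019.
u_1 = 0.084400 × 0.504 + 0.019 = 0.061538.
u_2 = 0.061538 × 0.504 + 0.019 = 0.050015.
u_3 = 0.050015 × 0.504 + 0.019 = 0.044208.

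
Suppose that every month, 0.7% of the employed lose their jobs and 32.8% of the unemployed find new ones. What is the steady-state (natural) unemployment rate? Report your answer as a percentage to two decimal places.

Steady-state unemployment rate ≈ 2.09%.

At steady state the flows balance: s·E = f·U, so U/(E+U) = s/(s+f).
u* = 0.7 / (0.7 + 32.8) = 0.7 / 33.50 = 2.09%.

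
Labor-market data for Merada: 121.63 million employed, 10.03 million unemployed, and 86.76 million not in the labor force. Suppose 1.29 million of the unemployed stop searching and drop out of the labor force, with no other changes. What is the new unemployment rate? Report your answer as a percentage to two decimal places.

New unemployment rate ≈ 6.70%.

Initially, labor force = 121.63 + 10.03 = 131.66 million, so u = 10.03/131.66 = 7.62%.
After the change, unemployed and labor force both fall by 1.29 → E = 121.63, U = 8.74, labor force = 130.37 million.
New unemployment rate = 8.74 / 130.37 = 6.70%.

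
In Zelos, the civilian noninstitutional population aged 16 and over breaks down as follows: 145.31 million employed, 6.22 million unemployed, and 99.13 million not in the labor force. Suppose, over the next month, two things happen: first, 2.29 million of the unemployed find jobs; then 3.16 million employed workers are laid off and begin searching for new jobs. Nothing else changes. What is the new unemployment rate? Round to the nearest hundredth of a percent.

New unemployment rate ≈ 4.68%.

Initially, labor force = 145.31 + 6.22 = 151.53 million, so u = 6.22/151.53 = 4.10%.
After the first change, unemployed falls and employed rises by 2.29; labor force unchanged → E = 147.60, U = 3.93, labor force = 151.53 million.
After the second change, employed falls and unemployed rises by 3.16; labor force unchanged → E = 144.44, U = 7.09, labor force = 151.53 million.
New unemployment rate = 7.09 / 151.53 = 4.68%.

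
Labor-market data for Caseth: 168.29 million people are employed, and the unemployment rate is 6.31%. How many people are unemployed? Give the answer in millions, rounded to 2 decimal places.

Let U be the number unemployed. The labor force is E + U, and U/(E+U) = 0.0631.
So U = 0.0631 × 168.29 / (1 − 0.0631) = 10.6191 / 0.9369 ≈ 11.33 million.

About 11.33 million are unemployed.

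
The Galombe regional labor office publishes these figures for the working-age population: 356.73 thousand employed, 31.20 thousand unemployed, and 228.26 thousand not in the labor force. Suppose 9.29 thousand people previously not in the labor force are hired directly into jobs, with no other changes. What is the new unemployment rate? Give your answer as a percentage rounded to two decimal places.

Initially, labor force = 356.73 + 31.20 = 387.93 thousand, so u = 31.20/387.93 = 8.04%.
After the change, employed and labor force both rise by 9.29; unemployed unchanged → E = 366.02, U = 31.20, labor force = 397.22 thousand.
New unemployment rate = 31.20 / 397.22 = 7.85%.

New unemployment rate ≈ 7.85%.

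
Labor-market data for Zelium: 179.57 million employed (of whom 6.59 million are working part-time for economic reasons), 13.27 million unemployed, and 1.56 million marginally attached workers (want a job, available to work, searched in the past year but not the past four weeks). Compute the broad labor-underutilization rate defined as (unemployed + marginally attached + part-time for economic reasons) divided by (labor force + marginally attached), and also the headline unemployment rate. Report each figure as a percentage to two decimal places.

Broad underutilization rate ≈ 11.02%; headline unemployment rate ≈ 6.88%.

Labor force = 179.57 + 13.27 = 192.84 million.
Numerator = 13.27 + 1.56 + 6.59 = 21.42 million.
Denominator = 192.84 + 1.56 = 194.40 million.
Broad rate = 21.42 / 194.40 = 11.02%.
Headline unemployment rate = 13.27 / 192.84 = 6.88%.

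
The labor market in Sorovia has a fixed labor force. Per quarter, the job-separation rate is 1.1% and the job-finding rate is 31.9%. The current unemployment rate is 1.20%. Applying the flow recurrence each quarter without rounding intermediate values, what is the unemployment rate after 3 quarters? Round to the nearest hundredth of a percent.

Unemployment rate after three quarters ≈ 2.69%.

With a fixed labor force, u_{t+1} = u_t + s·(1−u_t) − f·u_t = u_t·(1−s−f) + s.
Here 1−s−f = 0.670 and s = 0.011.
u_1 = 0.012000 × 0.670 + 0.011 = 0.019040.
u_2 = 0.019040 × 0.670 + 0.011 = 0.023757.
u_3 = 0.023757 × 0.670 + 0.011 = 0.026917.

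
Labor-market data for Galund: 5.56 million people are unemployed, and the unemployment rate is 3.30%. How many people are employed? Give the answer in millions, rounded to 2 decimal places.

Labor force = U / u = 5.56 / 0.0330 ≈ 168.48 million.
Employed = labor force − unemployed = 168.48 − 5.56 = 162.92 million.

About 162.92 million are employed.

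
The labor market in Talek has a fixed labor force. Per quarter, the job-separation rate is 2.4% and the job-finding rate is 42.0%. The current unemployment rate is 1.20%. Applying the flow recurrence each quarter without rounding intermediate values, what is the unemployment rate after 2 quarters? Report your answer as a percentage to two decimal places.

Unemployment rate after two quarters ≈ 4.11%.

With a fixed labor force, u_{t+1} = u_t + s·(1−u_t) − f·u_t = u_t·(1−s−f) + s.
Here 1−s−f = 0.556 and s = 0.024.
u_1 = 0.012000 × 0.556 + 0.024 = 0.030672.
u_2 = 0.030672 × 0.556 + 0.024 = 0.041054.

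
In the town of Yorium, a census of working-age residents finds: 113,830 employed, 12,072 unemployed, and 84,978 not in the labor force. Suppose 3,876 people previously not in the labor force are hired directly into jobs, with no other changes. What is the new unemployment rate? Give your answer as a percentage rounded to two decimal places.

New unemployment rate ≈ 9.30%.

Initially, labor force = 113,830 + 12,072 = 125,902, so u = 12,072/125,902 = 9.59%.
After the change, employed and labor force both rise by 3,876; unemployed unchanged → E = 117,706, U = 12,072, labor force = 129,778.
New unemployment rate = 12,072 / 129,778 = 9.30%.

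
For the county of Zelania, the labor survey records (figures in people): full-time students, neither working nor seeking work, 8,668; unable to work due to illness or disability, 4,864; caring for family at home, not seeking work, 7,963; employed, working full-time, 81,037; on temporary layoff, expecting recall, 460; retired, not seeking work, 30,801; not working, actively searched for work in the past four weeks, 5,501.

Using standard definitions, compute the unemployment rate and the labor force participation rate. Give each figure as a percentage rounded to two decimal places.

Unemployment rate ≈ 6.85%; labor force participation rate ≈ 62.46%.

Employed = 81,037.
Unemployed = 460 + 5,501 = 5,961 (jobless and actively searching, or on temporary layoff).
Labor force = 81,037 + 5,961 = 86,998.
Not in labor force = 8,668 + 4,864 + 7,963 + 30,801 = 52,296 (those not working and not actively searching are outside the labor force).
Civilian working-age population = 86,998 + 52,296 = 139,294.
Unemployment rate = 5,961 / 86,998 = 6.85%.
Labor force participation rate = 86,998 / 139,294 = 62.46%.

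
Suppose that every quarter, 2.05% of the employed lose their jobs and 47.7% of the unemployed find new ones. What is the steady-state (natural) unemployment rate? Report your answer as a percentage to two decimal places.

At steady state the flows balance: s·E = f·U, so U/(E+U) = s/(s+f).
u* = 2.05 / (2.05 + 47.7) = 2.05 / 49.75 = 4.12%.

Steady-state unemployment rate ≈ 4.12%.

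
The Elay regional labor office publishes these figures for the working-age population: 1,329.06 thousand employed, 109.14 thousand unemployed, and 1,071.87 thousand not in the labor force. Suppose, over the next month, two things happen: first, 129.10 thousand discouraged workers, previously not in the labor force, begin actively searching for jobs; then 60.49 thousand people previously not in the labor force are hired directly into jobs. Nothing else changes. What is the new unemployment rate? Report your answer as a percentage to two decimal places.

Initially, labor force = 1,329.06 + 109.14 = 1,438.20 thousand, so u = 109.14/1,438.20 = 7.59%.
After the first change, unemployed and labor force both rise by 129.10 → E = 1,329.06, U = 238.24, labor force = 1,567.30 thousand.
After the second change, employed and labor force both rise by 60.49; unemployed unchanged → E = 1,389.55, U = 238.24, labor force = 1,627.79 thousand.
New unemployment rate = 238.24 / 1,627.79 = 14.64%.

New unemployment rate ≈ 14.64%.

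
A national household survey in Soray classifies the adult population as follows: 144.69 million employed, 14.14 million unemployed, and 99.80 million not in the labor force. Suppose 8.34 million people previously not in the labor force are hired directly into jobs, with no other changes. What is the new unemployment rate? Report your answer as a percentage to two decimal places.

New unemployment rate ≈ 8.46%.

Initially, labor force = 144.69 + 14.14 = 158.83 million, so u = 14.14/158.83 = 8.90%.
After the change, employed and labor force both rise by 8.34; unemployed unchanged → E = 153.03, U = 14.14, labor force = 167.17 million.
New unemployment rate = 14.14 / 167.17 = 8.46%.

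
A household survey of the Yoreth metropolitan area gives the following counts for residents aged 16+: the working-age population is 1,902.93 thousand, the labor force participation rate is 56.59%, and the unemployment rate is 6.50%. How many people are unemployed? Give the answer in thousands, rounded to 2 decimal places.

Labor force = 0.5659 × 1,902.93 = 1,076.87 thousand.
Unemployed = 0.0650 × 1,076.87 ≈ 70.00 thousand.

About 70.00 thousand are unemployed.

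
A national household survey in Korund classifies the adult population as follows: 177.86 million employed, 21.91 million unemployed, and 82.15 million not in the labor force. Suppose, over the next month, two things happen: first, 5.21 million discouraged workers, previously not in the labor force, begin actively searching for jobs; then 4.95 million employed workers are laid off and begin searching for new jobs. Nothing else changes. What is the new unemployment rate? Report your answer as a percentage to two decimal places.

Initially, labor force = 177.86 + 21.91 = 199.77 million, so u = 21.91/199.77 = 10.97%.
After the first change, unemployed and labor force both rise by 5.21 → E = 177.86, U = 27.12, labor force = 204.98 million.
After the second change, employed falls and unemployed rises by 4.95; labor force unchanged → E = 172.91, U = 32.07, labor force = 204.98 million.
New unemployment rate = 32.07 / 204.98 = 15.65%.

New unemployment rate ≈ 15.65%.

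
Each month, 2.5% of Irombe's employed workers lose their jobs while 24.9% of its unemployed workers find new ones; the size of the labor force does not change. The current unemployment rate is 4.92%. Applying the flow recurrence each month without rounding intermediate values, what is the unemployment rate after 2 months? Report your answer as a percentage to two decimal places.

Unemployment rate after two months ≈ 6.91%.

With a fixed labor force, u_{t+1} = u_t + s·(1−u_t) − f·u_t = u_t·(1−s−f) + s.
Here 1−s−f = 0.726 and s = 0.025.
u_1 = 0.049200 × 0.726 + 0.025 = 0.060719.
u_2 = 0.060719 × 0.726 + 0.025 = 0.069082.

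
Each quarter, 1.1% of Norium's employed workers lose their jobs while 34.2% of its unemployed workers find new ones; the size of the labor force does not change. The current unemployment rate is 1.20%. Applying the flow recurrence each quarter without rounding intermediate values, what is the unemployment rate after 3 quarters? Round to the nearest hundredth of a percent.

Unemployment rate after three quarters ≈ 2.60%.

With a fixed labor force, u_{t+1} = u_t + s·(1−u_t) − f·u_t = u_t·(1−s−f) + s.
Here 1−s−f = 0.647 and s = 0.011.
u_1 = 0.012000 × 0.647 + 0.011 = 0.018764.
u_2 = 0.018764 × 0.647 + 0.011 = 0.023140.
u_3 = 0.023140 × 0.647 + 0.011 = 0.025972.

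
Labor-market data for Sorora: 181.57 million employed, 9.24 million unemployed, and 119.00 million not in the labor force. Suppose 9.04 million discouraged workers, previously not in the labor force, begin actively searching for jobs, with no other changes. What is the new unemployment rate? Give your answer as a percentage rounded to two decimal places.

Initially, labor force = 181.57 + 9.24 = 190.81 million, so u = 9.24/190.81 = 4.84%.
After the change, unemployed and labor force both rise by 9.04 → E = 181.57, U = 18.28, labor force = 199.85 million.
New unemployment rate = 18.28 / 199.85 = 9.15%.

New unemployment rate ≈ 9.15%.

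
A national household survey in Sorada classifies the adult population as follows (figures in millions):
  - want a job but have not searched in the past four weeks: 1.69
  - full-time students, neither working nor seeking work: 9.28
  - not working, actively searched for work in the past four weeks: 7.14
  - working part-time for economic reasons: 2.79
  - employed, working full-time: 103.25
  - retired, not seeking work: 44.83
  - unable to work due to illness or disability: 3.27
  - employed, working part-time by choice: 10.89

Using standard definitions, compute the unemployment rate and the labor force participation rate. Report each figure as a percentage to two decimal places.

Employed = 2.79 + 103.25 + 10.89 = 116.93 million (anyone who worked, including part-time for economic reasons, counts as employed).
Unemployed = 7.14 million.
Labor force = 116.93 + 7.14 = 124.07 million.
Not in labor force = 1.69 + 9.28 + 44.83 + 3.27 = 59.07 million (those not working and not actively searching are outside the labor force — including those who want a job but have given up searching).
Civilian working-age population = 124.07 + 59.07 = 183.14 million.
Unemployment rate = 7.14 / 124.07 = 5.75%.
Labor force participation rate = 124.07 / 183.14 = 67.75%.

Unemployment rate ≈ 5.75%; labor force participation rate ≈ 67.75%.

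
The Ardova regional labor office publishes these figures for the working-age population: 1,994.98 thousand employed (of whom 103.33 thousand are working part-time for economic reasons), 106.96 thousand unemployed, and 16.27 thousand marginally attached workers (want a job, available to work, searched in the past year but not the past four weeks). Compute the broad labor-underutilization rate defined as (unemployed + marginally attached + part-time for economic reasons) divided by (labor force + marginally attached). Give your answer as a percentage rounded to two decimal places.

Labor force = 1,994.98 + 106.96 = 2,101.94 thousand.
Numerator = 106.96 + 16.27 + 103.33 = 226.56 thousand.
Denominator = 2,101.94 + 16.27 = 2,118.21 thousand.
Broad rate = 226.56 / 2,118.21 = 10.70%.

Broad underutilization rate ≈ 10.70%.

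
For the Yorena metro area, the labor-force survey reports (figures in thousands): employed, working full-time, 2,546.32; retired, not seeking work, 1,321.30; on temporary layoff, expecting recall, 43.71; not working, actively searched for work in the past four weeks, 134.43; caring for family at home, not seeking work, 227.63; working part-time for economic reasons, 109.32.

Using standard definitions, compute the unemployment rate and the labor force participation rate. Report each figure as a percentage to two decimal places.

Employed = 2,546.32 + 109.32 = 2,655.64 thousand (anyone who worked, including part-time for economic reasons, counts as employed).
Unemployed = 43.71 + 134.43 = 178.14 thousand (jobless and actively searching, or on temporary layoff).
Labor force = 2,655.64 + 178.14 = 2,833.78 thousand.
Not in labor force = 1,321.30 + 227.63 = 1,548.93 thousand (those not working and not actively searching are outside the labor force).
Civilian working-age population = 2,833.78 + 1,548.93 = 4,382.71 thousand.
Unemployment rate = 178.14 / 2,833.78 = 6.29%.
Labor force participation rate = 2,833.78 / 4,382.71 = 64.66%.

Unemployment rate ≈ 6.29%; labor force participation rate ≈ 64.66%.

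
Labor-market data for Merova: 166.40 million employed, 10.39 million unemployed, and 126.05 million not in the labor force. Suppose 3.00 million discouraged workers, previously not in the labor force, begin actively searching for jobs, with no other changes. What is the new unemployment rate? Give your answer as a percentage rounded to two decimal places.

Initially, labor force = 166.40 + 10.39 = 176.79 million, so u = 10.39/176.79 = 5.88%.
After the change, unemployed and labor force both rise by 3.00 → E = 166.40, U = 13.39, labor force = 179.79 million.
New unemployment rate = 13.39 / 179.79 = 7.45%.

New unemployment rate ≈ 7.45%.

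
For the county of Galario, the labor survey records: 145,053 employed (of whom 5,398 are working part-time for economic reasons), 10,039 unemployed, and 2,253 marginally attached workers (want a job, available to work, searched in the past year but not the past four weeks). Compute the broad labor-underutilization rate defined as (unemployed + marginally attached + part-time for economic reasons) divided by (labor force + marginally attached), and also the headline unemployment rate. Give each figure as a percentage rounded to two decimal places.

Broad underutilization rate ≈ 11.24%; headline unemployment rate ≈ 6.47%.

Labor force = 145,053 + 10,039 = 155,092.
Numerator = 10,039 + 2,253 + 5,398 = 17,690.
Denominator = 155,092 + 2,253 = 157,345.
Broad rate = 17,690 / 157,345 = 11.24%.
Headline unemployment rate = 10,039 / 155,092 = 6.47%.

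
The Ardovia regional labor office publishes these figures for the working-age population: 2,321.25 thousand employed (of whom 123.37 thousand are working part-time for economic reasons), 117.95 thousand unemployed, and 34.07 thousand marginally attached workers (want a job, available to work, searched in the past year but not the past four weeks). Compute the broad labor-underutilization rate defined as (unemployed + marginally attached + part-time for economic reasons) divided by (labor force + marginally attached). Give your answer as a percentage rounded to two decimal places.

Labor force = 2,321.25 + 117.95 = 2,439.20 thousand.
Numerator = 117.95 + 34.07 + 123.37 = 275.39 thousand.
Denominator = 2,439.20 + 34.07 = 2,473.27 thousand.
Broad rate = 275.39 / 2,473.27 = 11.13%.

Broad underutilization rate ≈ 11.13%.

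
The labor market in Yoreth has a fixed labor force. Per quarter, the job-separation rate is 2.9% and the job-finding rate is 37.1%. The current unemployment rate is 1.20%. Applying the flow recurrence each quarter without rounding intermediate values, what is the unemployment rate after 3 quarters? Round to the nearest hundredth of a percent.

With a fixed labor force, u_{t+1} = u_t + s·(1−u_t) − f·u_t = u_t·(1−s−f) + s.
Here 1−s−f = 0.600 and s = 0.029.
u_1 = 0.012000 × 0.600 + 0.029 = 0.036200.
u_2 = 0.036200 × 0.600 + 0.029 = 0.050720.
u_3 = 0.050720 × 0.600 + 0.029 = 0.059432.

Unemployment rate after three quarters ≈ 5.94%.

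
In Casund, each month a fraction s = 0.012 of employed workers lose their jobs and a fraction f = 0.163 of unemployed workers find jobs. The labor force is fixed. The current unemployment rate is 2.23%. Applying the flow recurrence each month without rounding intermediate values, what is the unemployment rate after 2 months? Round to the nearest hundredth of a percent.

Unemployment rate after two months ≈ 3.71%.

With a fixed labor force, u_{t+1} = u_t + s·(1−u_t) − f·u_t = u_t·(1−s−f) + s.
Here 1−s−f = 0.825 and s = 0.012.
u_1 = 0.022300 × 0.825 + 0.012 = 0.030398.
u_2 = 0.030398 × 0.825 + 0.012 = 0.037078.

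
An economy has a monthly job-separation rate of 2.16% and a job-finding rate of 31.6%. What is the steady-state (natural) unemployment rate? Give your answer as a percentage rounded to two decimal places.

Steady-state unemployment rate ≈ 6.40%.

At steady state the flows balance: s·E = f·U, so U/(E+U) = s/(s+f).
u* = 2.16 / (2.16 + 31.6) = 2.16 / 33.76 = 6.40%.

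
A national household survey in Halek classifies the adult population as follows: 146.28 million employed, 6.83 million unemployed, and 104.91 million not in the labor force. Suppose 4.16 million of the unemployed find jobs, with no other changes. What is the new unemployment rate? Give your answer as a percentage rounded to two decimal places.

New unemployment rate ≈ 1.74%.

Initially, labor force = 146.28 + 6.83 = 153.11 million, so u = 6.83/153.11 = 4.46%.
After the change, unemployed falls and employed rises by 4.16; labor force unchanged → E = 150.44, U = 2.67, labor force = 153.11 million.
New unemployment rate = 2.67 / 153.11 = 1.74%.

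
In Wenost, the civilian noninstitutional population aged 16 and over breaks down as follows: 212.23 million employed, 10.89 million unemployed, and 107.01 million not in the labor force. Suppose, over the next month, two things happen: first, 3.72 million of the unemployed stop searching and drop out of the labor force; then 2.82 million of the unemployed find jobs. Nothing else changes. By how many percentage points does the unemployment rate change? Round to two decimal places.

The unemployment rate changes by −2.90 percentage points.

Initially, labor force = 212.23 + 10.89 = 223.12 million, so u = 10.89/223.12 = 4.88%.
After the first change, unemployed and labor force both fall by 3.72 → E = 212.23, U = 7.17, labor force = 219.40 million.
After the second change, unemployed falls and employed rises by 2.82; labor force unchanged → E = 215.05, U = 4.35, labor force = 219.40 million.
New unemployment rate = 4.35 / 219.40 = 1.98%.
Change = 1.98% − 4.88% = −2.90 percentage points.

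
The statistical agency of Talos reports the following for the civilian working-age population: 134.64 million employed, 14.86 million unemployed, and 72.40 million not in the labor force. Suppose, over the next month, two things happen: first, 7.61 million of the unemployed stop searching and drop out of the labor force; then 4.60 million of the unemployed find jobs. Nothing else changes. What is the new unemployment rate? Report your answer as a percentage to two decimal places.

Initially, labor force = 134.64 + 14.86 = 149.50 million, so u = 14.86/149.50 = 9.94%.
After the first change, unemployed and labor force both fall by 7.61 → E = 134.64, U = 7.25, labor force = 141.89 million.
After the second change, unemployed falls and employed rises by 4.60; labor force unchanged → E = 139.24, U = 2.65, labor force = 141.89 million.
New unemployment rate = 2.65 / 141.89 = 1.87%.

New unemployment rate ≈ 1.87%.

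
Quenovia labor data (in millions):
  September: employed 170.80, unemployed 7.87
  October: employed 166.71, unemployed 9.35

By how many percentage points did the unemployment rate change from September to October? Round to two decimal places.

September: labor force = 170.80 + 7.87 = 178.67; u = 7.87/178.67 = 4.40%.
October: labor force = 166.71 + 9.35 = 176.06; u = 9.35/176.06 = 5.31%.
Change = 5.31% − 4.40% = +0.91 pp.

The unemployment rate changed by +0.91 percentage points.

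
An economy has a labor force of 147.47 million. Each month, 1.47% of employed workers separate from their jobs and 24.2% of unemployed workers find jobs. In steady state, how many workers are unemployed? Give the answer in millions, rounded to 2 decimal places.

About 8.44 million are unemployed in steady state.

Steady-state unemployment rate u* = s/(s+f) = 1.47/(1.47+24.2) = 0.057265.
Unemployed = u* × labor force = 0.057265 × 147.47 ≈ 8.44 million.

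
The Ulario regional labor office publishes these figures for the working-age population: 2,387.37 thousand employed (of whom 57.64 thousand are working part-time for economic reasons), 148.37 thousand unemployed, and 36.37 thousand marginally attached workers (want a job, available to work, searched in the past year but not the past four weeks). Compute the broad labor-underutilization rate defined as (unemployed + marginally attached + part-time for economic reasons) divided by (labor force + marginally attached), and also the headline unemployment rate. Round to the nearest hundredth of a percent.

Labor force = 2,387.37 + 148.37 = 2,535.74 thousand.
Numerator = 148.37 + 36.37 + 57.64 = 242.38 thousand.
Denominator = 2,535.74 + 36.37 = 2,572.11 thousand.
Broad rate = 242.38 / 2,572.11 = 9.42%.
Headline unemployment rate = 148.37 / 2,535.74 = 5.85%.

Broad underutilization rate ≈ 9.42%; headline unemployment rate ≈ 5.85%.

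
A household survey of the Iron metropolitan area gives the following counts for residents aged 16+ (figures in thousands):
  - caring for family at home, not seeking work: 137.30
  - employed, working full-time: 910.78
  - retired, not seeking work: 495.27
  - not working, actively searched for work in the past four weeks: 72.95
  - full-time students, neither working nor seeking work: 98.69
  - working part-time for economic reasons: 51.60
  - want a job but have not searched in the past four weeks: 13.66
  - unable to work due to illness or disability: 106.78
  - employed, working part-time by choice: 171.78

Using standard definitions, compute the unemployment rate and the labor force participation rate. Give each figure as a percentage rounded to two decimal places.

Unemployment rate ≈ 6.04%; labor force participation rate ≈ 58.63%.

Employed = 910.78 + 51.60 + 171.78 = 1,134.16 thousand (anyone who worked, including part-time for economic reasons, counts as employed).
Unemployed = 72.95 thousand.
Labor force = 1,134.16 + 72.95 = 1,207.11 thousand.
Not in labor force = 137.30 + 495.27 + 98.69 + 13.66 + 106.78 = 851.70 thousand (those not working and not actively searching are outside the labor force — including those who want a job but have given up searching).
Civilian working-age population = 1,207.11 + 851.70 = 2,058.81 thousand.
Unemployment rate = 72.95 / 1,207.11 = 6.04%.
Labor force participation rate = 1,207.11 / 2,058.81 = 58.63%.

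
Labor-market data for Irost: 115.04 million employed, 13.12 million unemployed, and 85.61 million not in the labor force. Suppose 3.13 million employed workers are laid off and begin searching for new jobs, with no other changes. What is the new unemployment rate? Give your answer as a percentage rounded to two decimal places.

New unemployment rate ≈ 12.68%.

Initially, labor force = 115.04 + 13.12 = 128.16 million, so u = 13.12/128.16 = 10.24%.
After the change, employed falls and unemployed rises by 3.13; labor force unchanged → E = 111.91, U = 16.25, labor force = 128.16 million.
New unemployment rate = 16.25 / 128.16 = 12.68%.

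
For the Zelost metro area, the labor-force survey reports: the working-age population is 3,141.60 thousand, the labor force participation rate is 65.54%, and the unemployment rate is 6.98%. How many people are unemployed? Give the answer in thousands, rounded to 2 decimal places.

Labor force = 0.6554 × 3,141.60 = 2,059.00 thousand.
Unemployed = 0.0698 × 2,059.00 ≈ 143.72 thousand.

About 143.72 thousand are unemployed.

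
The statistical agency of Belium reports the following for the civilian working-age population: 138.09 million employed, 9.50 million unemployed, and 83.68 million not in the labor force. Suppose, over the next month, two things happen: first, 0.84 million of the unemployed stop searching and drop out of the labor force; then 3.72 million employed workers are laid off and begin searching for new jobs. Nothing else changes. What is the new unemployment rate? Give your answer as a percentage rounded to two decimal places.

New unemployment rate ≈ 8.44%.

Initially, labor force = 138.09 + 9.50 = 147.59 million, so u = 9.50/147.59 = 6.44%.
After the first change, unemployed and labor force both fall by 0.84 → E = 138.09, U = 8.66, labor force = 146.75 million.
After the second change, employed falls and unemployed rises by 3.72; labor force unchanged → E = 134.37, U = 12.38, labor force = 146.75 million.
New unemployment rate = 12.38 / 146.75 = 8.44%.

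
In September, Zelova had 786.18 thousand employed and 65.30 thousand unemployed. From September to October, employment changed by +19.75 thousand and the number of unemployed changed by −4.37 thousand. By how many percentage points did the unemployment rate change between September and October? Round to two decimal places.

September: labor force = 786.18 + 65.30 = 851.48; u = 65.30/851.48 = 7.67%.
October: labor force = 805.93 + 60.93 = 866.86; u = 60.93/866.86 = 7.03%.
Change = 7.03% − 7.67% = −0.64 pp.

The unemployment rate changed by −0.64 percentage points.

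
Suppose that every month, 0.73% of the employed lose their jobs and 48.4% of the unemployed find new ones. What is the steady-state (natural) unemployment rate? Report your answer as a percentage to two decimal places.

Steady-state unemployment rate ≈ 1.49%.

At steady state the flows balance: s·E = f·U, so U/(E+U) = s/(s+f).
u* = 0.73 / (0.73 + 48.4) = 0.73 / 49.13 = 1.49%.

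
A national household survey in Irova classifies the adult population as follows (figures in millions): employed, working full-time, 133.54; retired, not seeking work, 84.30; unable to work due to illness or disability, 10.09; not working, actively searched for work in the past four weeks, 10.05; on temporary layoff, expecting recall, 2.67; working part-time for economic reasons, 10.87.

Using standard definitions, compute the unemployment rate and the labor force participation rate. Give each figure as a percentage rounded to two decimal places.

Unemployment rate ≈ 8.10%; labor force participation rate ≈ 62.47%.

Employed = 133.54 + 10.87 = 144.41 million (anyone who worked, including part-time for economic reasons, counts as employed).
Unemployed = 10.05 + 2.67 = 12.72 million (jobless and actively searching, or on temporary layoff).
Labor force = 144.41 + 12.72 = 157.13 million.
Not in labor force = 84.30 + 10.09 = 94.39 million (those not working and not actively searching are outside the labor force).
Civilian working-age population = 157.13 + 94.39 = 251.52 million.
Unemployment rate = 12.72 / 157.13 = 8.10%.
Labor force participation rate = 157.13 / 251.52 = 62.47%.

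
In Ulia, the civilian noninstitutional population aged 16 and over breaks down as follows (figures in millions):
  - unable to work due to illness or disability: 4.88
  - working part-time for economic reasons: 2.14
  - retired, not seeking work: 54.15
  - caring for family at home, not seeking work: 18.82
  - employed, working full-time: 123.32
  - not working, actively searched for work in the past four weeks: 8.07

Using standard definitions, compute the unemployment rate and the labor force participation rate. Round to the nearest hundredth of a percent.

Unemployment rate ≈ 6.04%; labor force participation rate ≈ 63.17%.

Employed = 2.14 + 123.32 = 125.46 million (anyone who worked, including part-time for economic reasons, counts as employed).
Unemployed = 8.07 million.
Labor force = 125.46 + 8.07 = 133.53 million.
Not in labor force = 4.88 + 54.15 + 18.82 = 77.85 million (those not working and not actively searching are outside the labor force).
Civilian working-age population = 133.53 + 77.85 = 211.38 million.
Unemployment rate = 8.07 / 133.53 = 6.04%.
Labor force participation rate = 133.53 / 211.38 = 63.17%.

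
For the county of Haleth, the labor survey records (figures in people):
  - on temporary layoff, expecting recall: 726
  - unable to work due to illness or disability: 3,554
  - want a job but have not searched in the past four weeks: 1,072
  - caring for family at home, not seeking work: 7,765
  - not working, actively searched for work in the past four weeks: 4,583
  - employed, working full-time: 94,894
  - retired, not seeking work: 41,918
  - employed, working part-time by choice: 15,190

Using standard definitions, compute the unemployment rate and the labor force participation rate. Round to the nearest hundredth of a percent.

Unemployment rate ≈ 4.60%; labor force participation rate ≈ 68.00%.

Employed = 94,894 + 15,190 = 110,084.
Unemployed = 726 + 4,583 = 5,309 (jobless and actively searching, or on temporary layoff).
Labor force = 110,084 + 5,309 = 115,393.
Not in labor force = 3,554 + 1,072 + 7,765 + 41,918 = 54,309 (those not working and not actively searching are outside the labor force — including those who want a job but have given up searching).
Civilian working-age population = 115,393 + 54,309 = 169,702.
Unemployment rate = 5,309 / 115,393 = 4.60%.
Labor force participation rate = 115,393 / 169,702 = 68.00%.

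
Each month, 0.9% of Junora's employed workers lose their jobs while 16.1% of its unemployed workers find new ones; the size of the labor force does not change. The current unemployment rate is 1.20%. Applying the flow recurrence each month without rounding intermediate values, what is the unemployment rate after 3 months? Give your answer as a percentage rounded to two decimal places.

Unemployment rate after three months ≈ 2.95%.

With a fixed labor force, u_{t+1} = u_t + s·(1−u_t) − f·u_t = u_t·(1−s−f) + s.
Here 1−s−f = 0.830 and s = 0.009.
u_1 = 0.012000 × 0.830 + 0.009 = 0.018960.
u_2 = 0.018960 × 0.830 + 0.009 = 0.024737.
u_3 = 0.024737 × 0.830 + 0.009 = 0.029532.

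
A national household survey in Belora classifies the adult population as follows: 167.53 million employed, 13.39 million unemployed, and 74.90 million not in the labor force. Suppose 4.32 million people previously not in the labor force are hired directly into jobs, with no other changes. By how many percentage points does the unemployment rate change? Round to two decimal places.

The unemployment rate changes by −0.17 percentage points.

Initially, labor force = 167.53 + 13.39 = 180.92 million, so u = 13.39/180.92 = 7.40%.
After the change, employed and labor force both rise by 4.32; unemployed unchanged → E = 171.85, U = 13.39, labor force = 185.24 million.
New unemployment rate = 13.39 / 185.24 = 7.23%.
Change = 7.23% − 7.40% = −0.17 percentage points.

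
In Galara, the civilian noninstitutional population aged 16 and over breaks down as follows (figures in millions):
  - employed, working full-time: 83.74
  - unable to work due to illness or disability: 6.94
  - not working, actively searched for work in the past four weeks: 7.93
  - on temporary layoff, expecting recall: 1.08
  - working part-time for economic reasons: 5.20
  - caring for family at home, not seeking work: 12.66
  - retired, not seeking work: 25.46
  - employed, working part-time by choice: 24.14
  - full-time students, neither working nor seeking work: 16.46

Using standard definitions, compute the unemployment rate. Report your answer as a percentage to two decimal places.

Unemployment rate ≈ 7.38%.

Employed = 83.74 + 5.20 + 24.14 = 113.08 million (anyone who worked, including part-time for economic reasons, counts as employed).
Unemployed = 7.93 + 1.08 = 9.01 million (jobless and actively searching, or on temporary layoff).
Labor force = 113.08 + 9.01 = 122.09 million.
Unemployment rate = 9.01 / 122.09 = 7.38%.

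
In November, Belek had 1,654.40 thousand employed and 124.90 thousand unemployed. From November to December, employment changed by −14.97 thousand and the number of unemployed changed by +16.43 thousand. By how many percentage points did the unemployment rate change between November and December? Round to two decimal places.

The unemployment rate changed by +0.92 percentage points.

November: labor force = 1,654.40 + 124.90 = 1,779.30; u = 124.90/1,779.30 = 7.02%.
December: labor force = 1,639.43 + 141.33 = 1,780.76; u = 141.33/1,780.76 = 7.94%.
Change = 7.94% − 7.02% = +0.92 pp.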